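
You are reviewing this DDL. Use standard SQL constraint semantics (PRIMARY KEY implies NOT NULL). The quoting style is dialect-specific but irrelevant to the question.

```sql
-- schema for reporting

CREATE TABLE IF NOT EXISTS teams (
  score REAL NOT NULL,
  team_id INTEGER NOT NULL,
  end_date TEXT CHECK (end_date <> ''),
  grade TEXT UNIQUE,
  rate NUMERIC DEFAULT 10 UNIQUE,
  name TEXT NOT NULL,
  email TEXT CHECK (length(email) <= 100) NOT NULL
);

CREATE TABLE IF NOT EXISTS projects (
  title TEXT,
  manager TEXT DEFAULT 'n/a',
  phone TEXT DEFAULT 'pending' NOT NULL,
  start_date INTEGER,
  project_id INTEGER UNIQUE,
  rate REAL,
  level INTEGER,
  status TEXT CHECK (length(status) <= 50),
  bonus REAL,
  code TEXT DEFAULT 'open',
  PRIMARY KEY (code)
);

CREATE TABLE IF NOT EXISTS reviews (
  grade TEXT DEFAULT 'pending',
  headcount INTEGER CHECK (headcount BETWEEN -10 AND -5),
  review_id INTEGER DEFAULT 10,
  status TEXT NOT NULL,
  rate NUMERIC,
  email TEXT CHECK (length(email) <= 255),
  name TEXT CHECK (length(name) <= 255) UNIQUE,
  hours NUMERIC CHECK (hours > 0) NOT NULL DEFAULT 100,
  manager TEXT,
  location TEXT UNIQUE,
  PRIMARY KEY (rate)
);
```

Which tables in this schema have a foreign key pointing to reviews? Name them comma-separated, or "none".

No REFERENCES clause anywhere in the schema names reviews.

none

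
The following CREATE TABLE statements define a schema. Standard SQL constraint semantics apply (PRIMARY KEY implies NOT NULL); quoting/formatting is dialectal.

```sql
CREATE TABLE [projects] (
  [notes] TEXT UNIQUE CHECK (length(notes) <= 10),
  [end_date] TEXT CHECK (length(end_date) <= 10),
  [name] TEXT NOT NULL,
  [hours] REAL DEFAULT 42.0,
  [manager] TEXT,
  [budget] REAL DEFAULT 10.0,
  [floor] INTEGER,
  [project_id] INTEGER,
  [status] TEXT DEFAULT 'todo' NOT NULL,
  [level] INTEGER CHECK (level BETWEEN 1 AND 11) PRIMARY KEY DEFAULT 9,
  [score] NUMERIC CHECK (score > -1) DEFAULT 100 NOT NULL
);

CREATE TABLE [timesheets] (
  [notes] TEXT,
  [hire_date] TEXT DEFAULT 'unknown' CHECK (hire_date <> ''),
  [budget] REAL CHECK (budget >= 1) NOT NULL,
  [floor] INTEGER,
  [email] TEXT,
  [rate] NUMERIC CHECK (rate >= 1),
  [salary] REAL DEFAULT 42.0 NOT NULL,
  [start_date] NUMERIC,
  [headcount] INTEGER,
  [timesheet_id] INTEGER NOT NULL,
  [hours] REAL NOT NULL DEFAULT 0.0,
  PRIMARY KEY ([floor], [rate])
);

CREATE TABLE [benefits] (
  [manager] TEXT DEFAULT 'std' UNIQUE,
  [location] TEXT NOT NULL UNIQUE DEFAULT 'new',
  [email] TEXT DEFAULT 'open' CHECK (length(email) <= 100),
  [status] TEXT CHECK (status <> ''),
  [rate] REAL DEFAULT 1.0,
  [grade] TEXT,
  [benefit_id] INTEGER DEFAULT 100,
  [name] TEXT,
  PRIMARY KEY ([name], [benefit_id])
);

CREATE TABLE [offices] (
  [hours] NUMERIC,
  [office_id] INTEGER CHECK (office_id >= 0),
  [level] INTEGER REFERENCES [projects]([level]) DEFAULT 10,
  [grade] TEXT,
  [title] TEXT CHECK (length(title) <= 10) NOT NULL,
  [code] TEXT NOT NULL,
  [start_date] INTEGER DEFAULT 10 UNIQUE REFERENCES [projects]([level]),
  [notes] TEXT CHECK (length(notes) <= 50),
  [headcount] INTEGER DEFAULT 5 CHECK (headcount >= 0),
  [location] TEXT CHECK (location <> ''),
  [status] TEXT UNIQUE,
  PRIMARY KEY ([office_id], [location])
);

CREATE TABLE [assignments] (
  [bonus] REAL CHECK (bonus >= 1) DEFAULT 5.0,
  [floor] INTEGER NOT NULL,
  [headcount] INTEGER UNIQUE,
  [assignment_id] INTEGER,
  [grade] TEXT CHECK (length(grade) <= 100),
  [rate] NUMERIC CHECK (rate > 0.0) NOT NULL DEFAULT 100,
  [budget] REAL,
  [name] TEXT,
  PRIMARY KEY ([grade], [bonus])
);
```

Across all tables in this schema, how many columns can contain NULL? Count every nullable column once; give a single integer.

28

projects: 7 nullable (notes, end_date, hours, manager, budget, floor, project_id — PK (level) and explicit NOT NULL columns excluded).
timesheets: 5 nullable (notes, hire_date, email, start_date, headcount — PK (floor, rate) and explicit NOT NULL columns excluded).
benefits: 5 nullable (manager, email, status, rate, grade — PK (name, benefit_id) and explicit NOT NULL columns excluded).
offices: 7 nullable (hours, level, grade, start_date, notes, headcount, status — PK (office_id, location) and explicit NOT NULL columns excluded).
assignments: 4 nullable (headcount, assignment_id, budget, name — PK (grade, bonus) and explicit NOT NULL columns excluded).
Total: 7 + 5 + 5 + 7 + 4 = 28.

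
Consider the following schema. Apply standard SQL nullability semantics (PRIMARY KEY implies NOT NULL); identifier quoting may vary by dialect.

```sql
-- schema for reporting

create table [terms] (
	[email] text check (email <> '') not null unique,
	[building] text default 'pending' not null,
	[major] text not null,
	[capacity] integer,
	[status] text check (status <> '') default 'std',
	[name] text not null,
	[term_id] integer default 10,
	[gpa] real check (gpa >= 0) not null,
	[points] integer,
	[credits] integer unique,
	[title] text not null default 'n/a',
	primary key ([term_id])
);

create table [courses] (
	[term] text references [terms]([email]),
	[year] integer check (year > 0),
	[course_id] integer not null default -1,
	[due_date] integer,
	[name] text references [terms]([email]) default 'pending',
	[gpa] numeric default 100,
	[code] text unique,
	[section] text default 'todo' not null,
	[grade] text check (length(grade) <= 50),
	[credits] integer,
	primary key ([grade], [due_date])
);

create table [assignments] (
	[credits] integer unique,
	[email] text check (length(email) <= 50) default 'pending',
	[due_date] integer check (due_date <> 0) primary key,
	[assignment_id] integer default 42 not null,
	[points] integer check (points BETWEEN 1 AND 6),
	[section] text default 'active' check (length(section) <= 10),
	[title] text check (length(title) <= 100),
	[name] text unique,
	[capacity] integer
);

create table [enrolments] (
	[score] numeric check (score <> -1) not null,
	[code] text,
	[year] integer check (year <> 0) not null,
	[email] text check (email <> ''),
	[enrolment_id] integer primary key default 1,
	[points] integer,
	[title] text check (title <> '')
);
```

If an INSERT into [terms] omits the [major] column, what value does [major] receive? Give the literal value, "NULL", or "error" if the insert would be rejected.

error

major has no DEFAULT clause.
Omitting it would insert NULL, but it is declared NOT NULL, so the INSERT fails.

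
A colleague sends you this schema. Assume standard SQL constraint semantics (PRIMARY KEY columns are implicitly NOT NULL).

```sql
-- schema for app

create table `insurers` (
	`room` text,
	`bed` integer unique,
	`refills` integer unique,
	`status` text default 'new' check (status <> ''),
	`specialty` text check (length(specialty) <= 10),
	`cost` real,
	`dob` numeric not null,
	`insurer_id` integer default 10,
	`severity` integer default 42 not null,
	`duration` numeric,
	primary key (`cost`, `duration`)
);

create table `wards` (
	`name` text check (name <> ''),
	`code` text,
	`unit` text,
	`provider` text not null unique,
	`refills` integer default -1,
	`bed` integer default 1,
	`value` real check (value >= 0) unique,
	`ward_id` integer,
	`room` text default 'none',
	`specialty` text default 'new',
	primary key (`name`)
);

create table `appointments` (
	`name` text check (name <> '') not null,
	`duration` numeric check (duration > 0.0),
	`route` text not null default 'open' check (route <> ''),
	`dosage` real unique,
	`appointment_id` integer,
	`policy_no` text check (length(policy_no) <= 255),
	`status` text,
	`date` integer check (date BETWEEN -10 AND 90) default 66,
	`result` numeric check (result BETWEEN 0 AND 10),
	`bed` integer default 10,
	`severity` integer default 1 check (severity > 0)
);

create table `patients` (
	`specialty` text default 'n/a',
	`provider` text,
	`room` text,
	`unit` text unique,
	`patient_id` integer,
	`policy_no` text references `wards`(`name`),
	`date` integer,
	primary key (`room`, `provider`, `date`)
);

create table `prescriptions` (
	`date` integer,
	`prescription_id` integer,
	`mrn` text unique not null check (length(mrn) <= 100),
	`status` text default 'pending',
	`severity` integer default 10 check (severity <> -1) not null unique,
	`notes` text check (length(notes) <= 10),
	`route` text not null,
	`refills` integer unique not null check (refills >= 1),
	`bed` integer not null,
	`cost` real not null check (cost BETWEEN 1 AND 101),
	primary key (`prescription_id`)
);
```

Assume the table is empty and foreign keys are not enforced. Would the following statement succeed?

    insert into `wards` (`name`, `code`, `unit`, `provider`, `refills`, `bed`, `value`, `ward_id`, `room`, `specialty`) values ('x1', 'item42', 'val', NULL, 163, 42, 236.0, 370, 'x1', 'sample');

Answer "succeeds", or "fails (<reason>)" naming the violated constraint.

fails (NOT NULL on provider)

provider is explicitly set to NULL, but provider is declared NOT NULL.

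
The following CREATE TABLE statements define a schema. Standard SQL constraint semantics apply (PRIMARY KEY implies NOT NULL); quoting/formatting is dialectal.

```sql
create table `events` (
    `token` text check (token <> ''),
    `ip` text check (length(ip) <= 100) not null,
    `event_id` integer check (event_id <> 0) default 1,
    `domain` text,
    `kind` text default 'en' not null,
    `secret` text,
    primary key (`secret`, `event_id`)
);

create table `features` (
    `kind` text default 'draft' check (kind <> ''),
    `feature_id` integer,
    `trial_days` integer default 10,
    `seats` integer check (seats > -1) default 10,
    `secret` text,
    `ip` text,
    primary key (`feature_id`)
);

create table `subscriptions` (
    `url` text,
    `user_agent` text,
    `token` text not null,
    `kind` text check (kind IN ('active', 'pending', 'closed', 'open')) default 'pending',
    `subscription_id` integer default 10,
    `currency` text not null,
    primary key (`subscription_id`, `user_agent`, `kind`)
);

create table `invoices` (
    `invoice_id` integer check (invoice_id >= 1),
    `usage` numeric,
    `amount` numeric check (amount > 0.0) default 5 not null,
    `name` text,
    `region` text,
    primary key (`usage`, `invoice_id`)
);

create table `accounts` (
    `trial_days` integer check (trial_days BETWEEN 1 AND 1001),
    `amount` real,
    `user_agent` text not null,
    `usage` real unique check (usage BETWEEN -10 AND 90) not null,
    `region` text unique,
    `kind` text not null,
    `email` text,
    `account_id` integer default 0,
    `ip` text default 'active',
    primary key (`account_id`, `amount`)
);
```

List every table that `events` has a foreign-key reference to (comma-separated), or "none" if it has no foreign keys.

No column in events has a REFERENCES clause.

none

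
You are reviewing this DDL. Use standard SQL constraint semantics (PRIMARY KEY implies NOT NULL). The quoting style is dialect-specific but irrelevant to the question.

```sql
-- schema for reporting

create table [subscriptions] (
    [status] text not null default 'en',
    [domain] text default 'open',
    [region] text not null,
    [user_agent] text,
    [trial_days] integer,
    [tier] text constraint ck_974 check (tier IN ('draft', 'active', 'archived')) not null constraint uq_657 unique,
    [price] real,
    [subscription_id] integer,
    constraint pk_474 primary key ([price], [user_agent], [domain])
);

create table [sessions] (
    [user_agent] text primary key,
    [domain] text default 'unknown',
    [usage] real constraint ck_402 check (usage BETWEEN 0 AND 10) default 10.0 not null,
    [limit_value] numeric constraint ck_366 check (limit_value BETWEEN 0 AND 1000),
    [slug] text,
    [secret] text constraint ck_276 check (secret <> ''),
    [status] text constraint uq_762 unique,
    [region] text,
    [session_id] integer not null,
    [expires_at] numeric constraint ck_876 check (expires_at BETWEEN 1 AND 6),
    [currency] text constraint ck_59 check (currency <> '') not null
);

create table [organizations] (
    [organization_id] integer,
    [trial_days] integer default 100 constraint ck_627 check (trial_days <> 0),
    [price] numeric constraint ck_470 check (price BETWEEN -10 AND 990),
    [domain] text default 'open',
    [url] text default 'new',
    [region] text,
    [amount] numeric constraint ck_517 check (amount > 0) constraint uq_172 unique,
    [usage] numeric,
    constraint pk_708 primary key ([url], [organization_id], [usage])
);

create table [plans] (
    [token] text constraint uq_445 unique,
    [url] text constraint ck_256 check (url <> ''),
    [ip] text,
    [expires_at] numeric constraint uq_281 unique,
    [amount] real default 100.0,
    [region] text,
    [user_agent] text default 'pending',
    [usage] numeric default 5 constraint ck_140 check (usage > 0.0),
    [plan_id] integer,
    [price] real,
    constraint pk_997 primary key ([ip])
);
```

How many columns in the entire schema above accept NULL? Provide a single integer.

subscriptions: 2 nullable (trial_days, subscription_id — PK (price, user_agent, domain) and explicit NOT NULL columns excluded).
sessions: 7 nullable (domain, limit_value, slug, secret, status, region, expires_at — PK (user_agent) and explicit NOT NULL columns excluded).
organizations: 5 nullable (trial_days, price, domain, region, amount — PK (url, organization_id, usage) and explicit NOT NULL columns excluded).
plans: 9 nullable (token, url, expires_at, amount, region, user_agent, usage, plan_id, price — PK (ip) and explicit NOT NULL columns excluded).
Total: 2 + 7 + 5 + 9 = 23.

23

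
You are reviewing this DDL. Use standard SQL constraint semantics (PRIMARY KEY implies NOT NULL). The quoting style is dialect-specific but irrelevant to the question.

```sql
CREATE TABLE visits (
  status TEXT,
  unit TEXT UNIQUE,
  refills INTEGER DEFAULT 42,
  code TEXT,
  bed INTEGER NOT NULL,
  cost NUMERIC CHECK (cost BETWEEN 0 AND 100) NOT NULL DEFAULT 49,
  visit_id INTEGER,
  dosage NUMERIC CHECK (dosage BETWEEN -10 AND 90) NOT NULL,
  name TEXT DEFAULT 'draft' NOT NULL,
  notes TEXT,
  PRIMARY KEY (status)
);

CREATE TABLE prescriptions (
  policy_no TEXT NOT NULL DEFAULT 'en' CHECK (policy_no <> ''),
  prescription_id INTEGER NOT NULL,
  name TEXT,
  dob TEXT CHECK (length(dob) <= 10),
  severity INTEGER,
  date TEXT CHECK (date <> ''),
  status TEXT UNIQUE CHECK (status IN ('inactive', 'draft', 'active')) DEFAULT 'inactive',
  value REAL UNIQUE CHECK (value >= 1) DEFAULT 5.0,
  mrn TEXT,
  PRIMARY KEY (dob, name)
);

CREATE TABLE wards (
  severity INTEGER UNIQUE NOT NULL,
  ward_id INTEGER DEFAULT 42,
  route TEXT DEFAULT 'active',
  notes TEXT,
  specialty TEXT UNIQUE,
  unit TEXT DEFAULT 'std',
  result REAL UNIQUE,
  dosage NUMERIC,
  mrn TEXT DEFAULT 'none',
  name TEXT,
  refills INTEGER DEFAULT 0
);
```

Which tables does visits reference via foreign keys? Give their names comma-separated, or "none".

none

No column in visits has a REFERENCES clause.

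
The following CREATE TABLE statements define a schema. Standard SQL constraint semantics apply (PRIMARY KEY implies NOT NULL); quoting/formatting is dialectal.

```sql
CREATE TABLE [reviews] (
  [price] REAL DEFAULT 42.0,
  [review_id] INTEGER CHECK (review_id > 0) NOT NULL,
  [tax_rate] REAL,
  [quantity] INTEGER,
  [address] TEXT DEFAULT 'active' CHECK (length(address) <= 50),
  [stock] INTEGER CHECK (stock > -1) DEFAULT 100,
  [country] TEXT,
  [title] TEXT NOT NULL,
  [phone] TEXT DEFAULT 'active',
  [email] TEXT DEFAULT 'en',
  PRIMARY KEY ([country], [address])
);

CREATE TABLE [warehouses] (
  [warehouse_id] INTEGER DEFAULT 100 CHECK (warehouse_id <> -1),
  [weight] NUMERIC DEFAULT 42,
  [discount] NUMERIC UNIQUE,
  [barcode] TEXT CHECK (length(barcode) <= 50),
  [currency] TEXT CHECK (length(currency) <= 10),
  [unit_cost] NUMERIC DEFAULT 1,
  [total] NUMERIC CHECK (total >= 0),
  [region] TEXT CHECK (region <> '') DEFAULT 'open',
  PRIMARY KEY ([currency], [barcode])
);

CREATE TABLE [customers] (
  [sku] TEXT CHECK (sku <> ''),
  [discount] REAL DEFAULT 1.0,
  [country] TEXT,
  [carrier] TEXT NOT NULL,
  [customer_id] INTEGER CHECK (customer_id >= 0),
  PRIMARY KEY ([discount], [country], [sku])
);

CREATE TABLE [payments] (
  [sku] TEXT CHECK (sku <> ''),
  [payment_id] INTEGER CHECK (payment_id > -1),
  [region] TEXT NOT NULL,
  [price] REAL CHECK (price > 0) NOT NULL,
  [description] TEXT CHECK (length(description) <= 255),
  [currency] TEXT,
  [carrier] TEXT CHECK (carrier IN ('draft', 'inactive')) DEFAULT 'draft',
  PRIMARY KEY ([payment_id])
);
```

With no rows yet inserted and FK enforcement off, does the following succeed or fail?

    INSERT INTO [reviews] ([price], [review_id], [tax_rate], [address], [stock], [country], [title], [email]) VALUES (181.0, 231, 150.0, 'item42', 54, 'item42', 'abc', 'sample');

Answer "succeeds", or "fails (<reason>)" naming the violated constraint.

NOT NULL columns: address is supplied; country is supplied; review_id is supplied; title is supplied.
CHECK constraints: 231 satisfies (review_id > 0); 'item42' satisfies (length(address) <= 50); 54 satisfies (stock > -1).
No constraint is violated.

succeeds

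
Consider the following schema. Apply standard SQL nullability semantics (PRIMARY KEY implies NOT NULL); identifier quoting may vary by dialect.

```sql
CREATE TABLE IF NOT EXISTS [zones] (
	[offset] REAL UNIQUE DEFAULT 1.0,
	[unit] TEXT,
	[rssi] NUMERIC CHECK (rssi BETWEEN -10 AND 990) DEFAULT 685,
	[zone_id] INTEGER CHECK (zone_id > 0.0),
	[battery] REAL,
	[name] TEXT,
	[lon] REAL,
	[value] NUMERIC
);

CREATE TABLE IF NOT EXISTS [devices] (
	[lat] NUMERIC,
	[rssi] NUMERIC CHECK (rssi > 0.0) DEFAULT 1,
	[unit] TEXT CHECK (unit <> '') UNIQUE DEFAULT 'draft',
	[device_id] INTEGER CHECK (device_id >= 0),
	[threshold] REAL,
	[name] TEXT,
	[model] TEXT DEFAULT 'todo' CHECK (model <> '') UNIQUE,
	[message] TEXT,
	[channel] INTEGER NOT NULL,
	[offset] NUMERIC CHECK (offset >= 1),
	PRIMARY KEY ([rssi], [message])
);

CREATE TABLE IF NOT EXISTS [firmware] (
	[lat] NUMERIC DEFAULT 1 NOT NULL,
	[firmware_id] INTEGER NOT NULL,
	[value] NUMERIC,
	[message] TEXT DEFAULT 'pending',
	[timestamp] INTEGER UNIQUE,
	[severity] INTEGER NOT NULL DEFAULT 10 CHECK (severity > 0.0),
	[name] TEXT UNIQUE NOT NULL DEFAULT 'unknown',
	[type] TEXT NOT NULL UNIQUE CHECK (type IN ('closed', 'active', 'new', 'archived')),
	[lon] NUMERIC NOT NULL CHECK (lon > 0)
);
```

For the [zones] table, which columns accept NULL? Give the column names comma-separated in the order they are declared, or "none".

- offset: UNIQUE does not imply NOT NULL → nullable.
- unit: no NOT NULL constraint applies → nullable.
- rssi: CHECK does not forbid NULL (a CHECK constraint passes when its expression is NULL) → nullable.
- zone_id: CHECK does not forbid NULL (a CHECK constraint passes when its expression is NULL) → nullable.
- battery: no NOT NULL constraint applies → nullable.
- name: no NOT NULL constraint applies → nullable.
- lon: no NOT NULL constraint applies → nullable.
- value: no NOT NULL constraint applies → nullable.

offset, unit, rssi, zone_id, battery, name, lon, value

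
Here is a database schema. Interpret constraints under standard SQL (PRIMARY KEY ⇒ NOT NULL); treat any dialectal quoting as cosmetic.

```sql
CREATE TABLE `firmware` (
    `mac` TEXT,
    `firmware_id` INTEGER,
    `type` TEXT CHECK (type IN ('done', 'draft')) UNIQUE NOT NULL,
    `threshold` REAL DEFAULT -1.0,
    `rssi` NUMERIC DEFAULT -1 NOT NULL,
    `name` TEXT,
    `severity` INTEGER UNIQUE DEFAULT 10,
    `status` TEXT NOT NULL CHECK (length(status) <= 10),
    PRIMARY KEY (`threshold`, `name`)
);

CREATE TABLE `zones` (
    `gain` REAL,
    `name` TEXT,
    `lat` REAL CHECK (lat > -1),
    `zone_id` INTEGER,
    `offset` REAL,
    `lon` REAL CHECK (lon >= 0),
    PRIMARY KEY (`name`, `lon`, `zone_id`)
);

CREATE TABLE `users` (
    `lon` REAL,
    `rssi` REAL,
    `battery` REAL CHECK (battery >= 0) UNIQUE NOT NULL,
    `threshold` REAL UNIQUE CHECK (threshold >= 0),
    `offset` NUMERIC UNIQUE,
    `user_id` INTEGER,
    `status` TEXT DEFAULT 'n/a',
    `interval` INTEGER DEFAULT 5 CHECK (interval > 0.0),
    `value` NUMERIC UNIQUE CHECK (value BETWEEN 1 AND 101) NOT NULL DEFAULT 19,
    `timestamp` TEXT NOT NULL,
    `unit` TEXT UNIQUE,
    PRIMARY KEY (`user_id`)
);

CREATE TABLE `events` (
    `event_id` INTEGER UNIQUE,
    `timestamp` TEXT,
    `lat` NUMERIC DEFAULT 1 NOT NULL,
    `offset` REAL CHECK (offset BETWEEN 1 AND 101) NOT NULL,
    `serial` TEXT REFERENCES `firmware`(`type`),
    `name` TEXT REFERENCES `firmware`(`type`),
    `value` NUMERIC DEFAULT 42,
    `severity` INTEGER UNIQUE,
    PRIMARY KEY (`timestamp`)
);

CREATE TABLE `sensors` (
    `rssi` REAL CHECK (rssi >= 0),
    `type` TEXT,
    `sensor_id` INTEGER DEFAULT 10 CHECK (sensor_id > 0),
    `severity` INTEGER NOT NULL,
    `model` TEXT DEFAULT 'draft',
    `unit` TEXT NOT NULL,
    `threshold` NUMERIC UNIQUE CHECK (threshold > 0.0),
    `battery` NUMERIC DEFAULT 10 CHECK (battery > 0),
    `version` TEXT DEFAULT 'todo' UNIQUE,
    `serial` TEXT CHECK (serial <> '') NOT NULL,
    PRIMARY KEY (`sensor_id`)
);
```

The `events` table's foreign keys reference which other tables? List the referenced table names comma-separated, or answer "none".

firmware

- serial REFERENCES firmware(type).
- name REFERENCES firmware(type).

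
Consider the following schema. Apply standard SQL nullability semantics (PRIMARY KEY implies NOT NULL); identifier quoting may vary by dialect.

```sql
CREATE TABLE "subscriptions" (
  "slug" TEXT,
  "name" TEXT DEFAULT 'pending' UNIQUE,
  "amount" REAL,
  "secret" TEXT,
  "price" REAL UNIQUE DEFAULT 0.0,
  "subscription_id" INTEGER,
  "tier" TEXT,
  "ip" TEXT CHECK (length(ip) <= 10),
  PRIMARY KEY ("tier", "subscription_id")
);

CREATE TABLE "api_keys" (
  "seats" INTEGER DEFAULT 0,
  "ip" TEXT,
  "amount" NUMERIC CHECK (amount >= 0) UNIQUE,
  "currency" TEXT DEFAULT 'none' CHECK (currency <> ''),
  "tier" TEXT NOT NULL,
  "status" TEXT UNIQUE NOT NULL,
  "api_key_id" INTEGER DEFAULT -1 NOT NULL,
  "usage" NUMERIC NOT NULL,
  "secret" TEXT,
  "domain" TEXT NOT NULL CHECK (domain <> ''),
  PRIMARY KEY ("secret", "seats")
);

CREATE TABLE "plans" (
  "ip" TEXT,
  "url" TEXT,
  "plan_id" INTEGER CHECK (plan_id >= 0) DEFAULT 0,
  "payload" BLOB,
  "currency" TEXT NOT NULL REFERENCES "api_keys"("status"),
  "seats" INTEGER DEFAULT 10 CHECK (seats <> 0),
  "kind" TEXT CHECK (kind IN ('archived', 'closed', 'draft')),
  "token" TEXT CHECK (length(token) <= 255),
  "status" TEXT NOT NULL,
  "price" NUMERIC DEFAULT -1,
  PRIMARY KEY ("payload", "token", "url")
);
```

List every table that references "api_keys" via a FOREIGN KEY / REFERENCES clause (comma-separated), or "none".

- plans.currency references api_keys(status).

plans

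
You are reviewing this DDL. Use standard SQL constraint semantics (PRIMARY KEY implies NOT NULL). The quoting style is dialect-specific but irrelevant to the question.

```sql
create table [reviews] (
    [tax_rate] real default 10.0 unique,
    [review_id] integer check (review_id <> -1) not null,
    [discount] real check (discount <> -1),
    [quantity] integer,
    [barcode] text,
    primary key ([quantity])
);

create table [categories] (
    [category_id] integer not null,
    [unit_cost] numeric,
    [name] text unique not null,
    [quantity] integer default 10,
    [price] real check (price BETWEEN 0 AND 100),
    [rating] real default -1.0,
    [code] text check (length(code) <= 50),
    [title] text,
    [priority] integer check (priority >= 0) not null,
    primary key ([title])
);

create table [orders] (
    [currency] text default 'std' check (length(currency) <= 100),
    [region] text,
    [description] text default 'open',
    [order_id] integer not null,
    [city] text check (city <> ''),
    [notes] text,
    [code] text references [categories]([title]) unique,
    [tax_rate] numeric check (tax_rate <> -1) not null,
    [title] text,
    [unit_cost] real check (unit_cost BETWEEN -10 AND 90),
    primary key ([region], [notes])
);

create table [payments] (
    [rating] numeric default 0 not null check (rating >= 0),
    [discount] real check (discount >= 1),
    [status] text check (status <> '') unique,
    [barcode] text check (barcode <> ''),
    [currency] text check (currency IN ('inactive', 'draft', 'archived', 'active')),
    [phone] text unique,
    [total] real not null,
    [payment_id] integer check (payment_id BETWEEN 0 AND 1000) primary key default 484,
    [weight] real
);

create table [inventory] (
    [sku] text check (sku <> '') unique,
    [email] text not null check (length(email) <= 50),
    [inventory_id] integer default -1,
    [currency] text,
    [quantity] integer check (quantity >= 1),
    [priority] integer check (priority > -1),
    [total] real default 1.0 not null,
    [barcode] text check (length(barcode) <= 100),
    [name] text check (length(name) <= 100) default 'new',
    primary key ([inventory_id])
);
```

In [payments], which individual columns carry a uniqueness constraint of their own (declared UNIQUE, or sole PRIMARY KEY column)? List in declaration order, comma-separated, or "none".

- rating: no UNIQUE or single-column PK constraint.
- discount: no UNIQUE or single-column PK constraint.
- status: declared UNIQUE → unique.
- barcode: no UNIQUE or single-column PK constraint.
- currency: no UNIQUE or single-column PK constraint.
- phone: declared UNIQUE → unique.
- total: no UNIQUE or single-column PK constraint.
- payment_id: single-column PRIMARY KEY → unique.
- weight: no UNIQUE or single-column PK constraint.

status, phone, payment_id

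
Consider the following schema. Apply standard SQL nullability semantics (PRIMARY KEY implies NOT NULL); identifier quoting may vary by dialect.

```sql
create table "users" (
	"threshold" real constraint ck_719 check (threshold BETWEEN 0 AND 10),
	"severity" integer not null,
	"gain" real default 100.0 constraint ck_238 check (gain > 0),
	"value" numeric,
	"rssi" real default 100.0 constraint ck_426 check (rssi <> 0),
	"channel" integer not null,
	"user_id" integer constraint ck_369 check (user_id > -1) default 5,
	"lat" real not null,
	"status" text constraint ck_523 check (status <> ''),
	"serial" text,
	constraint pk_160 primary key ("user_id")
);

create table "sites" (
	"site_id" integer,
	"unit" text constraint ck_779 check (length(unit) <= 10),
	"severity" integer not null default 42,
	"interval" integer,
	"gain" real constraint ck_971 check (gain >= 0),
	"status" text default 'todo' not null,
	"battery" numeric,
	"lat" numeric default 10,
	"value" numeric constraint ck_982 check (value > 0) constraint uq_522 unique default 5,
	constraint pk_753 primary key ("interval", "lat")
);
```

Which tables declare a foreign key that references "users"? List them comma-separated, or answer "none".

No REFERENCES clause anywhere in the schema names users.

none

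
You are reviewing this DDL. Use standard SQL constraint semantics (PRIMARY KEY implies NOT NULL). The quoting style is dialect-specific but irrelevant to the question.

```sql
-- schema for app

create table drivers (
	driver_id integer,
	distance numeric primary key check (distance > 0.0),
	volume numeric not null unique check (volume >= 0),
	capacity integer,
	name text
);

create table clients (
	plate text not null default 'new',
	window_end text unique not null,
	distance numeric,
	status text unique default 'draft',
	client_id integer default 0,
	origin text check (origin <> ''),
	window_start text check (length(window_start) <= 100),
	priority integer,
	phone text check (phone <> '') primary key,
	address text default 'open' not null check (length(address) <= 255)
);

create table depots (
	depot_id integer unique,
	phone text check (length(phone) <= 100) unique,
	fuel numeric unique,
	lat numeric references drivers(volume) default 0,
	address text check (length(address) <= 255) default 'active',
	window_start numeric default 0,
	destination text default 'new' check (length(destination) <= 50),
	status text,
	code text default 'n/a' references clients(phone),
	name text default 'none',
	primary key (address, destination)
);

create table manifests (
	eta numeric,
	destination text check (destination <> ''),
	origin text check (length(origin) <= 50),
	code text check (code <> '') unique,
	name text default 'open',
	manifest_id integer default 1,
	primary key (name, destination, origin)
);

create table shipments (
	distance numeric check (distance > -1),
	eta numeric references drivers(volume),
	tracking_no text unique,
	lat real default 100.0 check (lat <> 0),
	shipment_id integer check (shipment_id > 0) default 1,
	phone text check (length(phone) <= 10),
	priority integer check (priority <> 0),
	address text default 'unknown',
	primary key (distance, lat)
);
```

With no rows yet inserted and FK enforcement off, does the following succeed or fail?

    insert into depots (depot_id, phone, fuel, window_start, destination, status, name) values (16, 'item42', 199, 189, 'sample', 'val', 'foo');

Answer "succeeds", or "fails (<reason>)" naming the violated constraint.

NOT NULL columns: address defaults to 'active'; destination is supplied.
CHECK constraints: 'item42' satisfies (length(phone) <= 100); 'sample' satisfies (length(destination) <= 50).
No constraint is violated.

succeeds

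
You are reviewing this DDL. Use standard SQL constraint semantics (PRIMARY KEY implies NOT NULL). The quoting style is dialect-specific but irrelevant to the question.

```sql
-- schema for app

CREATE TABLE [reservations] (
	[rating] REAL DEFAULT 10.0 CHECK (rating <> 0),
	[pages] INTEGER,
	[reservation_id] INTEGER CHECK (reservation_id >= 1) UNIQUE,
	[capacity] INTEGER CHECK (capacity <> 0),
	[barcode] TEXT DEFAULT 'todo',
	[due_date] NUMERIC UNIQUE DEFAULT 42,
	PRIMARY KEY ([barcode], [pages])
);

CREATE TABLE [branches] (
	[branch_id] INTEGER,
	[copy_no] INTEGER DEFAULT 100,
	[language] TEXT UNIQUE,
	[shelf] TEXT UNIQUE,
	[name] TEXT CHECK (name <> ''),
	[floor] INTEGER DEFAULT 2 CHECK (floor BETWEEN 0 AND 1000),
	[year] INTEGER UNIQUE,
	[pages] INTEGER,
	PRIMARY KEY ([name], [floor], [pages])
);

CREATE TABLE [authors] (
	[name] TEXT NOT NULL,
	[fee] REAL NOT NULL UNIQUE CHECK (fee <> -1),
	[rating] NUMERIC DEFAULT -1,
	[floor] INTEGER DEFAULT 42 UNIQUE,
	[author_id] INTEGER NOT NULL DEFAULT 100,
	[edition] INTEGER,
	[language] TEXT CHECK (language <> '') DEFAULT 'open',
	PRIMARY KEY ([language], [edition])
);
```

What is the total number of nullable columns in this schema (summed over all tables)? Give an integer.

11

reservations: 4 nullable (rating, reservation_id, capacity, due_date — PK (barcode, pages) and explicit NOT NULL columns excluded).
branches: 5 nullable (branch_id, copy_no, language, shelf, year — PK (name, floor, pages) and explicit NOT NULL columns excluded).
authors: 2 nullable (rating, floor — PK (language, edition) and explicit NOT NULL columns excluded).
Total: 4 + 5 + 2 = 11.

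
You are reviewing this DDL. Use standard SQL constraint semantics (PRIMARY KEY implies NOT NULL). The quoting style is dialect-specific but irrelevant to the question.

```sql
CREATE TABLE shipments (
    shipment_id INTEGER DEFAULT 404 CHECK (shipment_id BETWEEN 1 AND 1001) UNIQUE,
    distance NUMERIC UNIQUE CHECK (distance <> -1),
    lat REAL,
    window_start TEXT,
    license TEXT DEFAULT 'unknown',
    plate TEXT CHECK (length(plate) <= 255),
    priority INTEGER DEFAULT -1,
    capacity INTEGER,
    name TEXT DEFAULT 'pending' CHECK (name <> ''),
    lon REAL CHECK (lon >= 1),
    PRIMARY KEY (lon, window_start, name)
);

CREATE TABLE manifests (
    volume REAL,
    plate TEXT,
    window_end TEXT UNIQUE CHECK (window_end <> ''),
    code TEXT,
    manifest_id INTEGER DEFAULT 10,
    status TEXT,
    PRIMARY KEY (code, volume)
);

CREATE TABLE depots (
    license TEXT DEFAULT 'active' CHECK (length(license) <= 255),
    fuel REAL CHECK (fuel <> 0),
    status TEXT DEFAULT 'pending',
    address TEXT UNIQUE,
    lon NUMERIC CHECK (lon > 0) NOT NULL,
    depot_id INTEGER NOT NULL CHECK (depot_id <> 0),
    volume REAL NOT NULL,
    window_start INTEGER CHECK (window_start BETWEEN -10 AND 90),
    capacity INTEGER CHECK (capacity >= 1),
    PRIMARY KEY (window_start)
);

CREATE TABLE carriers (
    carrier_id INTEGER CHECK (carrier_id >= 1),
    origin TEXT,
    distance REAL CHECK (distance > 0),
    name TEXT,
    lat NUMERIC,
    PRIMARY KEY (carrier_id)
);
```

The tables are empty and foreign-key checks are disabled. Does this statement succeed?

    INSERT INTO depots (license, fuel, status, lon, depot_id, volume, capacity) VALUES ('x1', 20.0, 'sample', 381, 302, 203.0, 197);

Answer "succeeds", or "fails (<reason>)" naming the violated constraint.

window_start is omitted from the column list and has no DEFAULT, so it would receive NULL.
But window_start is part of the PRIMARY KEY (implied NOT NULL).

fails (NOT NULL on window_start)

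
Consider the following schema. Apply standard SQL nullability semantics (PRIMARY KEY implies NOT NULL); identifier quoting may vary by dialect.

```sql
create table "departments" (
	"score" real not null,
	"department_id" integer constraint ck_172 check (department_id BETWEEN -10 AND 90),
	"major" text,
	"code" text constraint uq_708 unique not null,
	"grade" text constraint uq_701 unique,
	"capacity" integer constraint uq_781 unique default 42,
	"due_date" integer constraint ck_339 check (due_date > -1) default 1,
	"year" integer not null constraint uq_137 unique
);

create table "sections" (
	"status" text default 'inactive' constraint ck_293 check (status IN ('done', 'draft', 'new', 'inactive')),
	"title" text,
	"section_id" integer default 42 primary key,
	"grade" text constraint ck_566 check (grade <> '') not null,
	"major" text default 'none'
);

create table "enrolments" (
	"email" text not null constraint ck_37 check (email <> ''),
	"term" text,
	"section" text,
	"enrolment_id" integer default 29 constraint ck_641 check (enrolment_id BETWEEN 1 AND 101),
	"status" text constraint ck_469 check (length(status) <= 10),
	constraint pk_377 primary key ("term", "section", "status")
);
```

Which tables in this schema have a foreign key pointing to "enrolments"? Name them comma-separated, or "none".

No REFERENCES clause anywhere in the schema names enrolments.

none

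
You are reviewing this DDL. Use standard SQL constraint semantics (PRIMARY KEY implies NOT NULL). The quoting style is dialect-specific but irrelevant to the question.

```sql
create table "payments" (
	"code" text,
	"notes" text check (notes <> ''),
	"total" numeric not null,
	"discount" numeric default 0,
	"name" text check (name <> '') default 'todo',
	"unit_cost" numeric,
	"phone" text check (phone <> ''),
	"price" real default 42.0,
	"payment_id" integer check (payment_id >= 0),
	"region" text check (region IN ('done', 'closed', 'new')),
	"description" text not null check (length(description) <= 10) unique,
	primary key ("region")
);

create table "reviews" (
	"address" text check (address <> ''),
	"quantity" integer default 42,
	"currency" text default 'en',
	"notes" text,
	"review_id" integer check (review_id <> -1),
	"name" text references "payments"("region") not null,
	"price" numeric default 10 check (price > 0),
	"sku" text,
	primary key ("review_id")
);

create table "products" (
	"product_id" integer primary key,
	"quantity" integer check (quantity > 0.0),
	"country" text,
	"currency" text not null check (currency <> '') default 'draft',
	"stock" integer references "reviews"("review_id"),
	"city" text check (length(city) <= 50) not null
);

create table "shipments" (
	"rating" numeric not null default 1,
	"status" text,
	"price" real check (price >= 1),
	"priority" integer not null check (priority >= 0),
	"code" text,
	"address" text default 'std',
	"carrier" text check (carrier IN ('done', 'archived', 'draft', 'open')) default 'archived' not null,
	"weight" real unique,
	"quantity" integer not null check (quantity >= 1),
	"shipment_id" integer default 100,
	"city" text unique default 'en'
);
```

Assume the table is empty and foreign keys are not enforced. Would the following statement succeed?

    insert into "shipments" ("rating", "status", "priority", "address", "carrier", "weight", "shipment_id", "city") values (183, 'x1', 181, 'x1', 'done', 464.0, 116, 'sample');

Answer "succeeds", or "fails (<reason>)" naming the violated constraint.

fails (NOT NULL on quantity)

quantity is omitted from the column list and has no DEFAULT, so it would receive NULL.
But quantity is declared NOT NULL.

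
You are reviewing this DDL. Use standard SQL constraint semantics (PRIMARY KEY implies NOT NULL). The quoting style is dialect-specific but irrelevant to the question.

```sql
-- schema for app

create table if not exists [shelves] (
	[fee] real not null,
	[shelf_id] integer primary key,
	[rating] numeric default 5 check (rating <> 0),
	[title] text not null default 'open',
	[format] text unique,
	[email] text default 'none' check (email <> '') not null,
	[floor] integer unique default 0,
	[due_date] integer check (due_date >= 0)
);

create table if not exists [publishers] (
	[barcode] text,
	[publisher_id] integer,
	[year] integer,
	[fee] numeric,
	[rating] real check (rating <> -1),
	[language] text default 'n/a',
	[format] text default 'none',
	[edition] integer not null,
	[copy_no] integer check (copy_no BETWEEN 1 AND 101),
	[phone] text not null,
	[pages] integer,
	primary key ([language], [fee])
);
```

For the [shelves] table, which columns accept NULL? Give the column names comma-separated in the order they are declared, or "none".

rating, format, floor, due_date

- fee: declared NOT NULL → not nullable.
- shelf_id: part of the PRIMARY KEY, which implies NOT NULL → not nullable.
- rating: CHECK does not forbid NULL (a CHECK constraint passes when its expression is NULL) → nullable.
- title: declared NOT NULL → not nullable.
- format: UNIQUE does not imply NOT NULL → nullable.
- email: declared NOT NULL → not nullable.
- floor: UNIQUE does not imply NOT NULL → nullable.
- due_date: CHECK does not forbid NULL (a CHECK constraint passes when its expression is NULL) → nullable.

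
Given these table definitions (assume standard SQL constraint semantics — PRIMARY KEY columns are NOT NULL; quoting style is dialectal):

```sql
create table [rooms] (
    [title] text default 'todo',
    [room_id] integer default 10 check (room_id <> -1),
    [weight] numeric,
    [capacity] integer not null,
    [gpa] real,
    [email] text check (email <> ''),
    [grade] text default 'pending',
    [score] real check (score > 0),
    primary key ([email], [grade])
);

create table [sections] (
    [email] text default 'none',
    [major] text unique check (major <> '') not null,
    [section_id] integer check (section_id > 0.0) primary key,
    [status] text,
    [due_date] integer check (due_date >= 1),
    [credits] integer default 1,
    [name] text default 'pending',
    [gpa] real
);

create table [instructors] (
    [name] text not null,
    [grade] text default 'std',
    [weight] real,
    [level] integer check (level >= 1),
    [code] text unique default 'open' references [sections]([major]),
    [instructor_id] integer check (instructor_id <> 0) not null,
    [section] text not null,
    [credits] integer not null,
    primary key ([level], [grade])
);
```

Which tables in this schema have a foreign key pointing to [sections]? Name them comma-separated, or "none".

instructors

- instructors.code references sections(major).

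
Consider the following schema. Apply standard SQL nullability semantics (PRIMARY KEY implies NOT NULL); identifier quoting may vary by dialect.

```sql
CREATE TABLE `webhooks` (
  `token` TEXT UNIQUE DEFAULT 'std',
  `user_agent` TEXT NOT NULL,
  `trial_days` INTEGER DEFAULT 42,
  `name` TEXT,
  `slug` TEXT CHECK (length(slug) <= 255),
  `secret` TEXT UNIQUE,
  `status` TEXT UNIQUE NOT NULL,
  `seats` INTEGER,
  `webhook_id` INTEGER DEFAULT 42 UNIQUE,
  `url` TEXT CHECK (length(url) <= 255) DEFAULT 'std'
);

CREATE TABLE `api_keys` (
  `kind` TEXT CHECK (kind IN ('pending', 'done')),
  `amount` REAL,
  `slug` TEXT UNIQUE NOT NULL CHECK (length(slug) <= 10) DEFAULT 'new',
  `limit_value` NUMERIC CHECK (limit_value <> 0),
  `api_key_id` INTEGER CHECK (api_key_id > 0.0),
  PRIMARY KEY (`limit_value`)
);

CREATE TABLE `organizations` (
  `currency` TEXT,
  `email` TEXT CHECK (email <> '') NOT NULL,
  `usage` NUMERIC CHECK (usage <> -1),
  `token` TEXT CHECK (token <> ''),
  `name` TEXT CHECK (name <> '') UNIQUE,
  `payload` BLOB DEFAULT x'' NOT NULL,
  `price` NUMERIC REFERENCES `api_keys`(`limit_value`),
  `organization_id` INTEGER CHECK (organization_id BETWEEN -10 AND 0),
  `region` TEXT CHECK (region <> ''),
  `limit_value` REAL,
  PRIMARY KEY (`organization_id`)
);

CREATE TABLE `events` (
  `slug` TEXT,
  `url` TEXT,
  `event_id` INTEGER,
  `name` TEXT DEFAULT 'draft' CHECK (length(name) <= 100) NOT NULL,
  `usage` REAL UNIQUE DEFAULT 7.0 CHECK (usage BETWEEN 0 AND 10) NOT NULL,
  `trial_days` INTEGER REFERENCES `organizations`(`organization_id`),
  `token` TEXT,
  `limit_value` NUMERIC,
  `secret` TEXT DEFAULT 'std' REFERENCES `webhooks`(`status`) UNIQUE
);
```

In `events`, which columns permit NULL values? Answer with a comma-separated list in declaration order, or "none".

slug, url, event_id, trial_days, token, limit_value, secret

- slug: no NOT NULL constraint applies → nullable.
- url: no NOT NULL constraint applies → nullable.
- event_id: no NOT NULL constraint applies → nullable.
- name: declared NOT NULL → not nullable.
- usage: declared NOT NULL → not nullable.
- trial_days: a foreign key column may be NULL unless separately constrained → nullable.
- token: no NOT NULL constraint applies → nullable.
- limit_value: no NOT NULL constraint applies → nullable.
- secret: a foreign key column may be NULL unless separately constrained → nullable.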